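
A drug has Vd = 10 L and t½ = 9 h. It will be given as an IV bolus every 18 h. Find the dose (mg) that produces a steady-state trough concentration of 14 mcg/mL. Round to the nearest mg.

τ/t½ = 18/9 ≈ 2, so f = (1/2)^(18/9) ≈ 0.250000.
Cmin,ss = (D/Vd)·f/(1−f), so D = Cmin,ss·Vd·(1−f)/f.
D = 14 × 10 × (1−f)/f ≈ 14 × 10 × 3.00000 ≈ 420.00 mg.

420 mg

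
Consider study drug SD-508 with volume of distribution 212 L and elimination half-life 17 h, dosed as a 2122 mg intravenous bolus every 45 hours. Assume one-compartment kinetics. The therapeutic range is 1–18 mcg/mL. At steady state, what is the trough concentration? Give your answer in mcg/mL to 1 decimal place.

1.9 mcg/mL

Over one 45-h interval, 45/17 ≈ 2.6471 half-lives elapse, leaving f ≈ 0.1596 of each dose.
Each bolus raises the concentration by D/Vd = 2122/212 ≈ 10.009 mcg/mL.
Steady-state trough Cmin,ss = C₀·f/(1−f) ≈ 10.009 × 0.1596/0.8404 ≈ 1.901 mcg/mL.
Trough 1.9 mcg/mL vs MEC 1 mcg/mL: adequate.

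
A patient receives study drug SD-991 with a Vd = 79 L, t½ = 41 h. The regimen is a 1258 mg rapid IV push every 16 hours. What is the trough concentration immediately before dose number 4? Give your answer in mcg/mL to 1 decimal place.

f = (1/2)^(τ/t½) = (1/2)^(16/41) ≈ 0.7630.
C₀ = D/Vd = 1258/79 ≈ 15.924 mcg/mL.
Before the 4th dose, 3 doses have been given. Superposition: Cmin = C₀·(f + f² + … + f^3).
≈ 15.924 × (0.7630 + 0.5822 + 0.4442) ≈ 15.924 × 1.7894 ≈ 28.494 mcg/mL.

28.5 mcg/mL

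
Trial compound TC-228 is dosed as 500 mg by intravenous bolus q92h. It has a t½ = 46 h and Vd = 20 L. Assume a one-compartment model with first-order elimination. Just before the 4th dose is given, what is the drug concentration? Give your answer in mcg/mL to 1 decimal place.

8.2 mcg/mL

f = (1/2)^(τ/t½) = (1/2)^(92/46) ≈ 0.2500.
C₀ = D/Vd = 500/20 ≈ 25.000 mcg/mL.
Before the 4th dose, 3 doses have been given. Superposition: Cmin = C₀·(f + f² + … + f^3).
≈ 25.000 × (0.2500 + 0.0625 + 0.0156) ≈ 25.000 × 0.3281 ≈ 8.203 mcg/mL.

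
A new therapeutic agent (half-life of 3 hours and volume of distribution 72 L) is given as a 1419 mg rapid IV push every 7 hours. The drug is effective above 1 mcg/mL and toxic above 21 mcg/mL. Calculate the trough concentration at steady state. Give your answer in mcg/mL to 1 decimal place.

k = ln2/t½ = ln2/3 ≈ 0.231049 h⁻¹; fraction remaining f = e^(−kτ) = e^(−0.231049×7) ≈ 0.1984.
At steady state, accumulation factor R = 1/(1 − e^(−kτ)) ≈ 1.2475.
Each bolus raises the concentration by D/Vd = 1419/72 ≈ 19.708 mcg/mL.
Cmax,ss = C₀/(1 − f) ≈ 19.708/0.8016 ≈ 24.586 mcg/mL.
One interval later, Cmin,ss = Cmax,ss·e^(−kτ) ≈ 24.586 × 0.1984 ≈ 4.878 mcg/mL.
Trough 4.9 mcg/mL vs MEC 1 mcg/mL: adequate.

4.9 mcg/mL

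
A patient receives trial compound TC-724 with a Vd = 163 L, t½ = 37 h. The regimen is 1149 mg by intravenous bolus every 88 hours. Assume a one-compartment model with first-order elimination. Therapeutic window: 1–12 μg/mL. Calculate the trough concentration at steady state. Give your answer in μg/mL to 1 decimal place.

k = ln2/t½ = ln2/37 ≈ 0.018734 h⁻¹; fraction remaining f = e^(−kτ) = e^(−0.018734×88) ≈ 0.1923.
Accumulation ratio R = 1/(1 − f) ≈ 1/0.8077 ≈ 1.2381.
Each bolus raises the concentration by D/Vd = 1149/163 ≈ 7.049 μg/mL.
Cmax,ss = C₀/(1 − f) ≈ 7.049/0.8077 ≈ 8.727 μg/mL.
Steady-state trough Cmin,ss = Cmax,ss·f ≈ 8.727 × 0.1923 ≈ 1.678 μg/mL.
Trough 1.7 μg/mL vs MEC 1 μg/mL: adequate.

1.7 μg/mL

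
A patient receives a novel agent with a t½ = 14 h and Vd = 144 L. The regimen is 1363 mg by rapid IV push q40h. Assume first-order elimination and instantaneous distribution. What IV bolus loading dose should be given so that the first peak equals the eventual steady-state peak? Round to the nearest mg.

f = (1/2)^(40/14) ≈ 0.138011; accumulation ratio R = 1/(1−f) ≈ 1.16011.
Loading dose to hit Cmax,ss on first dose: D_load = D_maint·R ≈ 1363 × 1.16011 ≈ 1581.23 mg.

1581 mg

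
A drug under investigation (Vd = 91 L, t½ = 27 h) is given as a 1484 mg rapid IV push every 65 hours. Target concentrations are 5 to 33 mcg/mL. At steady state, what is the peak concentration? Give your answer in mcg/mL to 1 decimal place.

τ/t½ = 65/27 ≈ 2.4074, so fraction remaining f = (1/2)^(65/27) ≈ 0.1885.
At steady state, accumulation factor R = 1/(1 − e^(−kτ)) ≈ 1.2323.
Each bolus raises the concentration by D/Vd = 1484/91 ≈ 16.308 mcg/mL.
Steady-state peak Cmax,ss = C₀·R ≈ 16.308 × 1.2323 ≈ 20.096 mcg/mL.
Peak 20.1 mcg/mL vs MTC 33 mcg/mL: below toxic threshold.

20.1 mcg/mL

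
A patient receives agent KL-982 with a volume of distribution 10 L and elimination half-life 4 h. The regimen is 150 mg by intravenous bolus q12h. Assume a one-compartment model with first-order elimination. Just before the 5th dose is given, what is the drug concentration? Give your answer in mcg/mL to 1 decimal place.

2.1 mcg/mL

f = (1/2)^(τ/t½) = (1/2)^(12/4) ≈ 0.1250.
C₀ = D/Vd = 150/10 ≈ 15.000 mcg/mL.
Before the 5th dose, 4 doses have been given. Superposition: Cmin = C₀·(f + f² + … + f^4).
≈ 15.000 × (0.1250 + 0.0156 + 0.0020 + 0.0002) ≈ 15.000 × 0.1428 ≈ 2.142 mcg/mL.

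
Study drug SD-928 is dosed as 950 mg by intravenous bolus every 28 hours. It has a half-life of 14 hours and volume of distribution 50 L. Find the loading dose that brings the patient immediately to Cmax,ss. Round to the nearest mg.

f = (1/2)^(28/14) ≈ 0.250000; accumulation ratio R = 1/(1−f) ≈ 1.33333.
Loading dose to hit Cmax,ss on first dose: D_load = D_maint·R ≈ 950 × 1.33333 ≈ 1266.66 mg.

1267 mg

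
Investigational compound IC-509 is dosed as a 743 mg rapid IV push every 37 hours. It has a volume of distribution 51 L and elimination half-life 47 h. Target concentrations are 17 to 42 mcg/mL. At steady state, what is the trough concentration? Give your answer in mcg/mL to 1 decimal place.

τ/t½ = 37/47 ≈ 0.78723, so fraction remaining f = (1/2)^(37/47) ≈ 0.5795.
Each bolus raises the concentration by D/Vd = 743/51 ≈ 14.569 mcg/mL.
Steady-state trough Cmin,ss = C₀·f/(1−f) ≈ 14.569 × 0.5795/0.4205 ≈ 20.078 mcg/mL.
Trough 20.1 mcg/mL vs MEC 17 mcg/mL: adequate.

20.1 mcg/mL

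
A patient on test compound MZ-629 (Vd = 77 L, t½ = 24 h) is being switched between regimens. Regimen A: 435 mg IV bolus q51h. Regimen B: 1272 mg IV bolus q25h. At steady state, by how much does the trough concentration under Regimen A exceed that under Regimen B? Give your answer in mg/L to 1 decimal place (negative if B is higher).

Regimen A: f = (1/2)^(51/24) ≈ 0.2293; Cmin,ss = (435/77)·f/(1−f) ≈ 1.681 mg/L.
Regimen B: f = (1/2)^(25/24) ≈ 0.4858; Cmin,ss = (1272/77)·f/(1−f) ≈ 15.607 mg/L.
Difference ≈ 1.681 − 15.607 ≈ -13.926 mg/L.

-13.9 mg/L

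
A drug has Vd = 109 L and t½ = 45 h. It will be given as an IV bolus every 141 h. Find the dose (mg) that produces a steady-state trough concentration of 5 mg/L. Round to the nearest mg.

4237 mg

τ/t½ = 141/45 ≈ 3.1333, so f = (1/2)^(141/45) ≈ 0.113965.
Cmin,ss = (D/Vd)·f/(1−f), so D = Cmin,ss·Vd·(1−f)/f.
D = 5 × 109 × (1−f)/f ≈ 5 × 109 × 7.77462 ≈ 4237.17 mg.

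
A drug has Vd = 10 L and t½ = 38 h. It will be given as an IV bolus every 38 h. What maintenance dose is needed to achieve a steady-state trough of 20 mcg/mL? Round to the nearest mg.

200 mg

τ/t½ = 38/38 ≈ 1, so f = (1/2)^(38/38) ≈ 0.500000.
Cmin,ss = (D/Vd)·f/(1−f), so D = Cmin,ss·Vd·(1−f)/f.
D = 20 × 10 × (1−f)/f ≈ 20 × 10 × 1.00000 ≈ 200.00 mg.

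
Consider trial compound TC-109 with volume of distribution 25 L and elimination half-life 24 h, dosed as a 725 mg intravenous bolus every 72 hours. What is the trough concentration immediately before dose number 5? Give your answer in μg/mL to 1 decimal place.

f = (1/2)^(τ/t½) = (1/2)^(72/24) ≈ 0.1250.
C₀ = D/Vd = 725/25 ≈ 29.000 μg/mL.
Before the 5th dose, 4 doses have been given. Superposition: Cmin = C₀·(f + f² + … + f^4).
≈ 29.000 × (0.1250 + 0.0156 + 0.0020 + 0.0002) ≈ 29.000 × 0.1428 ≈ 4.141 μg/mL.

4.1 μg/mL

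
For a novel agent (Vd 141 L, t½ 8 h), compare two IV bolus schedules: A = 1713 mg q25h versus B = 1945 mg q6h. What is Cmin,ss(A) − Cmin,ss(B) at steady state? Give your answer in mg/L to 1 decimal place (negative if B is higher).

Regimen A: f = (1/2)^(25/8) ≈ 0.1146; Cmin,ss = (1713/141)·f/(1−f) ≈ 1.572 mg/L.
Regimen B: f = (1/2)^(6/8) ≈ 0.5946; Cmin,ss = (1945/141)·f/(1−f) ≈ 20.232 mg/L.
Difference ≈ 1.572 − 20.232 ≈ -18.660 mg/L.

-18.7 mg/L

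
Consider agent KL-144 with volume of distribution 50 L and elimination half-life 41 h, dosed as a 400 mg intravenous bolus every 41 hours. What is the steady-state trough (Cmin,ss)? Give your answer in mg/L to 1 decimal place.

8.0 mg/L

The dosing interval is 1 half-life, so f = 2^(−1) = 0.5.
Accumulation ratio R = 1/(1 − f) = 1/0.5 = 2/1.
Single-dose peak C₀ = D/Vd = 400/50 = 8 mg/L.
Steady-state peak Cmax,ss = C₀·R = 8 × 2/1 ≈ 16.000 mg/L.
Steady-state trough Cmin,ss = Cmax,ss·f ≈ 16.000 × 0.5 ≈ 8.000 mg/L.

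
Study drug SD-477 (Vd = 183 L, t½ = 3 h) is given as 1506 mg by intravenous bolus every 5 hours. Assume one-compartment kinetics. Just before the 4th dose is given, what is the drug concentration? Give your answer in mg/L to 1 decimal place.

3.7 mg/L

f = (1/2)^(τ/t½) = (1/2)^(5/3) ≈ 0.3150.
C₀ = D/Vd = 1506/183 ≈ 8.230 mg/L.
Before the 4th dose, 3 doses have been given. Superposition: Cmin = C₀·(f + f² + … + f^3).
≈ 8.230 × (0.3150 + 0.0992 + 0.0313) ≈ 8.230 × 0.4455 ≈ 3.666 mg/L.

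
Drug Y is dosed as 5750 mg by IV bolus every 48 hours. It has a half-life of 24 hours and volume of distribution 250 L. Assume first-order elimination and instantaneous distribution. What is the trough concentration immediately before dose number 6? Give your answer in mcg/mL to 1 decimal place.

7.7 mcg/mL

f = (1/2)^(τ/t½) = (1/2)^(48/24) ≈ 0.2500.
C₀ = D/Vd = 5750/250 ≈ 23.000 mcg/mL.
Before the 6th dose, 5 doses have been given. Superposition: Cmin = C₀·(f + f² + … + f^5).
≈ 23.000 × (0.2500 + 0.0625 + 0.0156 + 0.0039 + 0.0010) ≈ 23.000 × 0.3330 ≈ 7.659 mcg/mL.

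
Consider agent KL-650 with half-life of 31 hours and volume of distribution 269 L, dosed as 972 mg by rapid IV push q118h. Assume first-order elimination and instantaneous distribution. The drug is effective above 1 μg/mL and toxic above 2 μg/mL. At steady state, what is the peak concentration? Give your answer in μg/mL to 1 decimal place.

k = ln2/t½ = ln2/31 ≈ 0.022360 h⁻¹; fraction remaining f = e^(−kτ) = e^(−0.022360×118) ≈ 0.0715.
At steady state, accumulation factor R = 1/(1 − e^(−kτ)) ≈ 1.0770.
Each bolus raises the concentration by D/Vd = 972/269 ≈ 3.613 μg/mL.
Steady-state peak Cmax,ss = C₀·R ≈ 3.613 × 1.0770 ≈ 3.891 μg/mL.
Peak 3.9 μg/mL vs MTC 2 μg/mL: exceeds toxic threshold.

3.9 μg/mL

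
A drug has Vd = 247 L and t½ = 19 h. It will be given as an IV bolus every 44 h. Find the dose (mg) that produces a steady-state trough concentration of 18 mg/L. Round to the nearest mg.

17690 mg

τ/t½ = 44/19 ≈ 2.3158, so f = (1/2)^(44/19) ≈ 0.200853.
Cmin,ss = (D/Vd)·f/(1−f), so D = Cmin,ss·Vd·(1−f)/f.
D = 18 × 247 × (1−f)/f ≈ 18 × 247 × 3.97877 ≈ 17689.61 mg.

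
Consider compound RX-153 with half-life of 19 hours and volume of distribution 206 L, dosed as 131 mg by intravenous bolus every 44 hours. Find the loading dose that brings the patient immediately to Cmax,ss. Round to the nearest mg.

f = (1/2)^(44/19) ≈ 0.200853; accumulation ratio R = 1/(1−f) ≈ 1.25133.
Loading dose to hit Cmax,ss on first dose: D_load = D_maint·R ≈ 131 × 1.25133 ≈ 163.92 mg.

164 mg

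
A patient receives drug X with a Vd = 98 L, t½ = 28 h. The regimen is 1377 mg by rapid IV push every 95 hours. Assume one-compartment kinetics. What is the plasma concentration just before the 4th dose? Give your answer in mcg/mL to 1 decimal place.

f = (1/2)^(τ/t½) = (1/2)^(95/28) ≈ 0.0952.
C₀ = D/Vd = 1377/98 ≈ 14.051 mcg/mL.
Before the 4th dose, 3 doses have been given. Superposition: Cmin = C₀·(f + f² + … + f^3).
≈ 14.051 × (0.0952 + 0.0091 + 0.0009) ≈ 14.051 × 0.1052 ≈ 1.478 mcg/mL.

1.5 mcg/mL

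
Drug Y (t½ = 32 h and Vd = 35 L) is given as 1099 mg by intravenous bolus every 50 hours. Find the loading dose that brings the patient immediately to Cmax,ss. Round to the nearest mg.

f = (1/2)^(50/32) ≈ 0.338564; accumulation ratio R = 1/(1−f) ≈ 1.51186.
Loading dose to hit Cmax,ss on first dose: D_load = D_maint·R ≈ 1099 × 1.51186 ≈ 1661.53 mg.

1662 mg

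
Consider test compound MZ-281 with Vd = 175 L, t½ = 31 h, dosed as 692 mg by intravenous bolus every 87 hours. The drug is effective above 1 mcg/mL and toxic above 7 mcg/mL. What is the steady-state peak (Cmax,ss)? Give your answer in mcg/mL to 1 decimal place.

4.6 mcg/mL

Over one 87-h interval, 87/31 ≈ 2.8065 half-lives elapse, leaving f ≈ 0.1429 of each dose.
At steady state, accumulation factor R = 1/(1 − e^(−kτ)) ≈ 1.1667.
Single-dose peak C₀ = D/Vd = 692/175 ≈ 3.954 mcg/mL.
Cmax,ss = C₀/(1 − f) ≈ 3.954/0.8571 ≈ 4.613 mcg/mL.
Peak 4.6 mcg/mL vs MTC 7 mcg/mL: below toxic threshold.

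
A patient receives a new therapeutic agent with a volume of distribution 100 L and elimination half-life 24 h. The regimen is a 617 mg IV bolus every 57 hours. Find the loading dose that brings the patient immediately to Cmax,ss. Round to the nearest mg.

f = (1/2)^(57/24) ≈ 0.192776; accumulation ratio R = 1/(1−f) ≈ 1.23881.
Loading dose to hit Cmax,ss on first dose: D_load = D_maint·R ≈ 617 × 1.23881 ≈ 764.35 mg.

764 mg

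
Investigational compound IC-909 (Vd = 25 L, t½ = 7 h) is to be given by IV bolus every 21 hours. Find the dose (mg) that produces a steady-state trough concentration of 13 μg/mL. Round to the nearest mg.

τ/t½ = 21/7 ≈ 3, so f = (1/2)^(21/7) ≈ 0.125000.
Cmin,ss = (D/Vd)·f/(1−f), so D = Cmin,ss·Vd·(1−f)/f.
D = 13 × 25 × (1−f)/f ≈ 13 × 25 × 7.00000 ≈ 2275.00 mg.

2275 mg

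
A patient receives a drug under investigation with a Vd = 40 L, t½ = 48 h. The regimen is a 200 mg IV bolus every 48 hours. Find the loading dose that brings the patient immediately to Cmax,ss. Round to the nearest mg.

f = (1/2)^(48/48) ≈ 0.500000; accumulation ratio R = 1/(1−f) ≈ 2.00000.
Loading dose to hit Cmax,ss on first dose: D_load = D_maint·R ≈ 200 × 2.00000 ≈ 400.00 mg.

400 mg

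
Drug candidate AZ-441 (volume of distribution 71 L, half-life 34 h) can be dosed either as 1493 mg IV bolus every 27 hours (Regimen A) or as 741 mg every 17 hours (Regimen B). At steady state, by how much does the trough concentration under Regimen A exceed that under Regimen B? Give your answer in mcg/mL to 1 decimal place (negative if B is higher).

3.5 mcg/mL

Regimen A: f = (1/2)^(27/34) ≈ 0.5767; Cmin,ss = (1493/71)·f/(1−f) ≈ 28.649 mcg/mL.
Regimen B: f = (1/2)^(17/34) ≈ 0.7071; Cmin,ss = (741/71)·f/(1−f) ≈ 25.195 mcg/mL.
Difference ≈ 28.649 − 25.195 ≈ 3.454 mcg/mL.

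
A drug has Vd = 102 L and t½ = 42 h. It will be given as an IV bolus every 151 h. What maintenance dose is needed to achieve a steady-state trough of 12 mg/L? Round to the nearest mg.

τ/t½ = 151/42 ≈ 3.5952, so f = (1/2)^(151/42) ≈ 0.082742.
Cmin,ss = (D/Vd)·f/(1−f), so D = Cmin,ss·Vd·(1−f)/f.
D = 12 × 102 × (1−f)/f ≈ 12 × 102 × 11.08576 ≈ 13568.97 mg.

13569 mg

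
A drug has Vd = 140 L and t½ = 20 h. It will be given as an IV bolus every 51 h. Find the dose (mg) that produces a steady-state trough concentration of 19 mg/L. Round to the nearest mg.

τ/t½ = 51/20 ≈ 2.55, so f = (1/2)^(51/20) ≈ 0.170755.
Cmin,ss = (D/Vd)·f/(1−f), so D = Cmin,ss·Vd·(1−f)/f.
D = 19 × 140 × (1−f)/f ≈ 19 × 140 × 4.85634 ≈ 12917.86 mg.

12918 mg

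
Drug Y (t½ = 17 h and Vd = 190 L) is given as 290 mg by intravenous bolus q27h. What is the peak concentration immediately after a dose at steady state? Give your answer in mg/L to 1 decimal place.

k = ln2/t½ = ln2/17 ≈ 0.040773 h⁻¹; fraction remaining f = e^(−kτ) = e^(−0.040773×27) ≈ 0.3326.
Accumulation ratio R = 1/(1 − f) ≈ 1/0.6674 ≈ 1.4984.
Single-dose peak C₀ = D/Vd = 290/190 ≈ 1.526 mg/L.
Steady-state peak Cmax,ss = C₀·R ≈ 1.526 × 1.4984 ≈ 2.287 mg/L.

2.3 mg/L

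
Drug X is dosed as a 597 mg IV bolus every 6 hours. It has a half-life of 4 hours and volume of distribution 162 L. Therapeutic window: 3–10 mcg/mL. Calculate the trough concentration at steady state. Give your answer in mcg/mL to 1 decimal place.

2.0 mcg/mL

Over one 6-h interval, 6/4 ≈ 1.5 half-lives elapse, leaving f ≈ 0.3536 of each dose.
At steady state, accumulation factor R = 1/(1 − e^(−kτ)) ≈ 1.5470.
Each bolus raises the concentration by D/Vd = 597/162 ≈ 3.685 mcg/mL.
Cmax,ss = C₀/(1 − f) ≈ 3.685/0.6464 ≈ 5.701 mcg/mL.
One interval later, Cmin,ss = Cmax,ss·e^(−kτ) ≈ 5.701 × 0.3536 ≈ 2.016 mcg/mL.
Trough 2.0 mcg/mL vs MEC 3 mcg/mL: subtherapeutic.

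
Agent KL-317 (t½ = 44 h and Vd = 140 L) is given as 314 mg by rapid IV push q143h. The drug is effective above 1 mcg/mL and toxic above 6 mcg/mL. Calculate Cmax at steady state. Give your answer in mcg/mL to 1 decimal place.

2.5 mcg/mL

Over one 143-h interval, 143/44 ≈ 3.25 half-lives elapse, leaving f ≈ 0.1051 of each dose.
At steady state, accumulation factor R = 1/(1 − e^(−kτ)) ≈ 1.1174.
Single-dose peak C₀ = D/Vd = 314/140 ≈ 2.243 mcg/mL.
Steady-state peak Cmax,ss = C₀·R ≈ 2.243 × 1.1174 ≈ 2.506 mcg/mL.
Peak 2.5 mcg/mL vs MTC 6 mcg/mL: below toxic threshold.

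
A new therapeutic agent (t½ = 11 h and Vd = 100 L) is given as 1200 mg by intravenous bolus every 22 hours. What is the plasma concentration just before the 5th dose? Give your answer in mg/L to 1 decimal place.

f = (1/2)^(τ/t½) = (1/2)^(22/11) ≈ 0.2500.
C₀ = D/Vd = 1200/100 ≈ 12.000 mg/L.
Before the 5th dose, 4 doses have been given. Superposition: Cmin = C₀·(f + f² + … + f^4).
≈ 12.000 × (0.2500 + 0.0625 + 0.0156 + 0.0039) ≈ 12.000 × 0.3320 ≈ 3.984 mg/L.

4.0 mg/L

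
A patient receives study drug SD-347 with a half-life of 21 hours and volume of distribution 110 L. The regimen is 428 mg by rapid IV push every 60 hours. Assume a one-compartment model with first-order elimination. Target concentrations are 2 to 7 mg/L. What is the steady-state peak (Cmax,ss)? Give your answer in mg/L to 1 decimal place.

k = ln2/t½ = ln2/21 ≈ 0.033007 h⁻¹; fraction remaining f = e^(−kτ) = e^(−0.033007×60) ≈ 0.1380.
Accumulation ratio R = 1/(1 − f) ≈ 1/0.8620 ≈ 1.1601.
Each bolus raises the concentration by D/Vd = 428/110 ≈ 3.891 mg/L.
Steady-state peak Cmax,ss = C₀·R ≈ 3.891 × 1.1601 ≈ 4.514 mg/L.
Peak 4.5 mg/L vs MTC 7 mg/L: below toxic threshold.

4.5 mg/L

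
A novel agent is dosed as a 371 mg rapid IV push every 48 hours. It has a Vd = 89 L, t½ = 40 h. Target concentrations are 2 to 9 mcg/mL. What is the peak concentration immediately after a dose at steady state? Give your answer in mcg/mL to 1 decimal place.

τ/t½ = 48/40 ≈ 1.2, so fraction remaining f = (1/2)^(48/40) ≈ 0.4353.
Accumulation ratio R = 1/(1 − f) ≈ 1/0.5647 ≈ 1.7709.
Each bolus raises the concentration by D/Vd = 371/89 ≈ 4.169 mcg/mL.
Cmax,ss = C₀/(1 − f) ≈ 4.169/0.5647 ≈ 7.383 mcg/mL.
Peak 7.4 mcg/mL vs MTC 9 mcg/mL: below toxic threshold.

7.4 mcg/mL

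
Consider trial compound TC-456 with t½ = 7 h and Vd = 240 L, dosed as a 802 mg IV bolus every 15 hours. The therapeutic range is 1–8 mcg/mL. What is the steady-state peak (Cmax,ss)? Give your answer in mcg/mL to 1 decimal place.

Over one 15-h interval, 15/7 ≈ 2.1429 half-lives elapse, leaving f ≈ 0.2264 of each dose.
Accumulation ratio R = 1/(1 − f) ≈ 1/0.7736 ≈ 1.2927.
Each bolus raises the concentration by D/Vd = 802/240 ≈ 3.342 mcg/mL.
Steady-state peak Cmax,ss = C₀·R ≈ 3.342 × 1.2927 ≈ 4.320 mcg/mL.
Peak 4.3 mcg/mL vs MTC 8 mcg/mL: below toxic threshold.

4.3 mcg/mL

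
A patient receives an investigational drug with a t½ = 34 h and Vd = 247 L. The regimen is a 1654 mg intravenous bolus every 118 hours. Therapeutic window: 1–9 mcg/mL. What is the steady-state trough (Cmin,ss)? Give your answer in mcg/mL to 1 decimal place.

k = ln2/t½ = ln2/34 ≈ 0.020387 h⁻¹; fraction remaining f = e^(−kτ) = e^(−0.020387×118) ≈ 0.0902.
Each bolus raises the concentration by D/Vd = 1654/247 ≈ 6.696 mcg/mL.
Steady-state trough Cmin,ss = C₀·f/(1−f) ≈ 6.696 × 0.0902/0.9098 ≈ 0.664 mcg/mL.
Trough 0.7 mcg/mL vs MEC 1 mcg/mL: subtherapeutic.

0.7 mcg/mL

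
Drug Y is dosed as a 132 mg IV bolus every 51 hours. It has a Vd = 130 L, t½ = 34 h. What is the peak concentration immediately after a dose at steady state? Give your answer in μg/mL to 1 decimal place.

Over one 51-h interval, 51/34 ≈ 1.5 half-lives elapse, leaving f ≈ 0.3536 of each dose.
At steady state, accumulation factor R = 1/(1 − e^(−kτ)) ≈ 1.5470.
Each bolus raises the concentration by D/Vd = 132/130 ≈ 1.015 μg/mL.
Cmax,ss = C₀/(1 − f) ≈ 1.015/0.6464 ≈ 1.570 μg/mL.

1.6 μg/mL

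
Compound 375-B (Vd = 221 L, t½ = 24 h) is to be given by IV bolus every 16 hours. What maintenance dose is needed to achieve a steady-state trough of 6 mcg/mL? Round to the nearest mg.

τ/t½ = 16/24 ≈ 0.66667, so f = (1/2)^(16/24) ≈ 0.629961.
Cmin,ss = (D/Vd)·f/(1−f), so D = Cmin,ss·Vd·(1−f)/f.
D = 6 × 221 × (1−f)/f ≈ 6 × 221 × 0.58740 ≈ 778.89 mg.

779 mg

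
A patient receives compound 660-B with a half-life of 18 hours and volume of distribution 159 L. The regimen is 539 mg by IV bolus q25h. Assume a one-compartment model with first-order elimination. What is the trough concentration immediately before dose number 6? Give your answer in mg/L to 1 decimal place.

2.1 mg/L

f = (1/2)^(τ/t½) = (1/2)^(25/18) ≈ 0.3819.
C₀ = D/Vd = 539/159 ≈ 3.390 mg/L.
Before the 6th dose, 5 doses have been given. Superposition: Cmin = C₀·(f + f² + … + f^5).
≈ 3.390 × (0.3819 + 0.1458 + 0.0557 + 0.0213 + 0.0081) ≈ 3.390 × 0.6128 ≈ 2.077 mg/L.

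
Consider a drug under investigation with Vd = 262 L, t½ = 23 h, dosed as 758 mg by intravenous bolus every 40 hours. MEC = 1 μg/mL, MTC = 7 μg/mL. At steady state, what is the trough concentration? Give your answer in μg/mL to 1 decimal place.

1.2 μg/mL

Over one 40-h interval, 40/23 ≈ 1.7391 half-lives elapse, leaving f ≈ 0.2996 of each dose.
Each bolus raises the concentration by D/Vd = 758/262 ≈ 2.893 μg/mL.
Steady-state trough Cmin,ss = C₀·f/(1−f) ≈ 2.893 × 0.2996/0.7004 ≈ 1.237 μg/mL.
Trough 1.2 μg/mL vs MEC 1 μg/mL: adequate.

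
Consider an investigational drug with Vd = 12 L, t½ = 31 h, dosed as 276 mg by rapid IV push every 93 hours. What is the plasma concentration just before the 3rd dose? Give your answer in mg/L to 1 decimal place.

3.2 mg/L

f = (1/2)^(τ/t½) = (1/2)^(93/31) ≈ 0.1250.
C₀ = D/Vd = 276/12 ≈ 23.000 mg/L.
Before the 3rd dose, 2 doses have been given. Superposition: Cmin = C₀·(f + f²).
≈ 23.000 × (0.1250 + 0.0156) ≈ 23.000 × 0.1406 ≈ 3.234 mg/L.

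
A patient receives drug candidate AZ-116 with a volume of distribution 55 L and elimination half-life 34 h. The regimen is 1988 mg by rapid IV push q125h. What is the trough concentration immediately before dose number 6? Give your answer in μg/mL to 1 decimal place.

3.1 μg/mL

f = (1/2)^(τ/t½) = (1/2)^(125/34) ≈ 0.0782.
C₀ = D/Vd = 1988/55 ≈ 36.145 μg/mL.
Before the 6th dose, 5 doses have been given. Superposition: Cmin = C₀·(f + f² + … + f^5).
≈ 36.145 × (0.0782 + 0.0061 + 0.0005 + 0.0000 + 0.0000) ≈ 36.145 × 0.0848 ≈ 3.065 μg/mL.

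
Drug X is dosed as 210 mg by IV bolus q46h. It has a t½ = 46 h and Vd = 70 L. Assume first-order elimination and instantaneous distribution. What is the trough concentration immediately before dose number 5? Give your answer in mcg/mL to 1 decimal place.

2.8 mcg/mL

f = (1/2)^(τ/t½) = (1/2)^(46/46) ≈ 0.5000.
C₀ = D/Vd = 210/70 ≈ 3.000 mcg/mL.
Before the 5th dose, 4 doses have been given. Superposition: Cmin = C₀·(f + f² + … + f^4).
≈ 3.000 × (0.5000 + 0.2500 + 0.1250 + 0.0625) ≈ 3.000 × 0.9375 ≈ 2.812 mcg/mL.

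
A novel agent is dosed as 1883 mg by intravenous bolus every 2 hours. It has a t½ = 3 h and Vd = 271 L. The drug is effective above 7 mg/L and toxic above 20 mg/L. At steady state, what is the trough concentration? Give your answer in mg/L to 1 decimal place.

Over one 2-h interval, 2/3 ≈ 0.66667 half-lives elapse, leaving f ≈ 0.6300 of each dose.
Single-dose peak C₀ = D/Vd = 1883/271 ≈ 6.948 mg/L.
Steady-state trough Cmin,ss = C₀·f/(1−f) ≈ 6.948 × 0.6300/0.3700 ≈ 11.830 mg/L.
Trough 11.8 mg/L vs MEC 7 mg/L: adequate.

11.8 mg/L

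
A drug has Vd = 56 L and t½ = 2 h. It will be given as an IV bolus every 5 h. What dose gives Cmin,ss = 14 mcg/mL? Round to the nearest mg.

τ/t½ = 5/2 ≈ 2.5, so f = (1/2)^(5/2) ≈ 0.176777.
Cmin,ss = (D/Vd)·f/(1−f), so D = Cmin,ss·Vd·(1−f)/f.
D = 14 × 56 × (1−f)/f ≈ 14 × 56 × 4.65684 ≈ 3650.96 mg.

3651 mg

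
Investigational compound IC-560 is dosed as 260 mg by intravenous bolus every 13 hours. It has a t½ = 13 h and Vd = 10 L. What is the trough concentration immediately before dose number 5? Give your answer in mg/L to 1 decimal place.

f = (1/2)^(τ/t½) = (1/2)^(13/13) ≈ 0.5000.
C₀ = D/Vd = 260/10 ≈ 26.000 mg/L.
Before the 5th dose, 4 doses have been given. Superposition: Cmin = C₀·(f + f² + … + f^4).
≈ 26.000 × (0.5000 + 0.2500 + 0.1250 + 0.0625) ≈ 26.000 × 0.9375 ≈ 24.375 mg/L.

24.4 mg/L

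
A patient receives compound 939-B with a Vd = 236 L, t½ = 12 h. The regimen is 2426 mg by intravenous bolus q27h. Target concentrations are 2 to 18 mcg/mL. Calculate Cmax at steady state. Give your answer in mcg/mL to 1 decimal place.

τ/t½ = 27/12 ≈ 2.25, so fraction remaining f = (1/2)^(27/12) ≈ 0.2102.
Accumulation ratio R = 1/(1 − f) ≈ 1/0.7898 ≈ 1.2661.
Each bolus raises the concentration by D/Vd = 2426/236 ≈ 10.280 mcg/mL.
Steady-state peak Cmax,ss = C₀·R ≈ 10.280 × 1.2661 ≈ 13.016 mcg/mL.
Peak 13.0 mcg/mL vs MTC 18 mcg/mL: below toxic threshold.

13.0 mcg/mL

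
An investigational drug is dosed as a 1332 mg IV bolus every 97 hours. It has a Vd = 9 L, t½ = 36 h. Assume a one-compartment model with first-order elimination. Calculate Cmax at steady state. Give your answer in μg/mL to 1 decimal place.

175.0 μg/mL

k = ln2/t½ = ln2/36 ≈ 0.019254 h⁻¹; fraction remaining f = e^(−kτ) = e^(−0.019254×97) ≈ 0.1545.
Accumulation ratio R = 1/(1 − f) ≈ 1/0.8455 ≈ 1.1827.
Single-dose peak C₀ = D/Vd = 1332/9 ≈ 148.000 μg/mL.
Cmax,ss = C₀/(1 − f) ≈ 148.000/0.8455 ≈ 175.044 μg/mL.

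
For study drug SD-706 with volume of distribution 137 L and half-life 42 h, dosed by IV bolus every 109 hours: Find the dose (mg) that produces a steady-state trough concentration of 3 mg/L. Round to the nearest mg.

2073 mg

τ/t½ = 109/42 ≈ 2.5952, so f = (1/2)^(109/42) ≈ 0.165484.
Cmin,ss = (D/Vd)·f/(1−f), so D = Cmin,ss·Vd·(1−f)/f.
D = 3 × 137 × (1−f)/f ≈ 3 × 137 × 5.04288 ≈ 2072.62 mg.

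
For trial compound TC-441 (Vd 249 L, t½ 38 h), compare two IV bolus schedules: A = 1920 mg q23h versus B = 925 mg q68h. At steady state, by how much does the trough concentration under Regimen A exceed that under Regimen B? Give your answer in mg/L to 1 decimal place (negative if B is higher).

Regimen A: f = (1/2)^(23/38) ≈ 0.6574; Cmin,ss = (1920/249)·f/(1−f) ≈ 14.796 mg/L.
Regimen B: f = (1/2)^(68/38) ≈ 0.2893; Cmin,ss = (925/249)·f/(1−f) ≈ 1.512 mg/L.
Difference ≈ 14.796 − 1.512 ≈ 13.284 mg/L.

13.3 mg/L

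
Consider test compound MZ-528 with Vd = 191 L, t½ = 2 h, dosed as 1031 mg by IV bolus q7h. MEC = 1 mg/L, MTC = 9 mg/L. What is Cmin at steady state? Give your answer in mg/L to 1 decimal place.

Over one 7-h interval, 7/2 ≈ 3.5 half-lives elapse, leaving f ≈ 0.0884 of each dose.
At steady state, accumulation factor R = 1/(1 − e^(−kτ)) ≈ 1.0970.
Each bolus raises the concentration by D/Vd = 1031/191 ≈ 5.398 mg/L.
Steady-state peak Cmax,ss = C₀·R ≈ 5.398 × 1.0970 ≈ 5.922 mg/L.
Steady-state trough Cmin,ss = Cmax,ss·f ≈ 5.922 × 0.0884 ≈ 0.524 mg/L.
Trough 0.5 mg/L vs MEC 1 mg/L: subtherapeutic.

0.5 mg/L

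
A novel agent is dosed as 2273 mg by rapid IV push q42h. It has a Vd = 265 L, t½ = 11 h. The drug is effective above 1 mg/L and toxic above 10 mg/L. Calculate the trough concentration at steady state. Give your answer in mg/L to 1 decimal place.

0.7 mg/L

τ/t½ = 42/11 ≈ 3.8182, so fraction remaining f = (1/2)^(42/11) ≈ 0.0709.
Single-dose peak C₀ = D/Vd = 2273/265 ≈ 8.577 mg/L.
Steady-state trough Cmin,ss = C₀·f/(1−f) ≈ 8.577 × 0.0709/0.9291 ≈ 0.655 mg/L.
Trough 0.7 mg/L vs MEC 1 mg/L: subtherapeutic.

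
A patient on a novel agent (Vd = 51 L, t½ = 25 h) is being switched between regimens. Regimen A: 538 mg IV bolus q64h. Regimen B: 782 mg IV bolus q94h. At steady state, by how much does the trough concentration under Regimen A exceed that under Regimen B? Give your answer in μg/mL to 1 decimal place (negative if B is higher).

Regimen A: f = (1/2)^(64/25) ≈ 0.1696; Cmin,ss = (538/51)·f/(1−f) ≈ 2.155 μg/mL.
Regimen B: f = (1/2)^(94/25) ≈ 0.0738; Cmin,ss = (782/51)·f/(1−f) ≈ 1.222 μg/mL.
Difference ≈ 2.155 − 1.222 ≈ 0.933 μg/mL.

0.9 μg/mL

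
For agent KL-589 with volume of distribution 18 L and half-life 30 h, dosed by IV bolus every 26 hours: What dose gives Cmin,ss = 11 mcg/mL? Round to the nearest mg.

τ/t½ = 26/30 ≈ 0.86667, so f = (1/2)^(26/30) ≈ 0.548412.
Cmin,ss = (D/Vd)·f/(1−f), so D = Cmin,ss·Vd·(1−f)/f.
D = 11 × 18 × (1−f)/f ≈ 11 × 18 × 0.82345 ≈ 163.04 mg.

163 mg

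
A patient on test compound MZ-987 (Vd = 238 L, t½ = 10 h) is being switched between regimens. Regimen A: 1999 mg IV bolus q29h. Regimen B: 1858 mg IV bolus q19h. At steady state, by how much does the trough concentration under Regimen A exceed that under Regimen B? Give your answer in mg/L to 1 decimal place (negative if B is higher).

Regimen A: f = (1/2)^(29/10) ≈ 0.1340; Cmin,ss = (1999/238)·f/(1−f) ≈ 1.300 mg/L.
Regimen B: f = (1/2)^(19/10) ≈ 0.2679; Cmin,ss = (1858/238)·f/(1−f) ≈ 2.857 mg/L.
Difference ≈ 1.300 − 2.857 ≈ -1.557 mg/L.

-1.6 mg/L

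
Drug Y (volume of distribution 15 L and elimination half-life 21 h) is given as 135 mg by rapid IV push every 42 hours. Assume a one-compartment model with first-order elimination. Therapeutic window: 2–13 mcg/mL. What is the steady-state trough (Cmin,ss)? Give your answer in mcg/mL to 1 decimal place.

τ = 42 h = 2 half-lives, so f = (1/2)^2 = 0.25.
At steady state, R = 1/(1 − 0.25) = 4/3.
Single-dose peak C₀ = D/Vd = 135/15 = 9 mcg/mL.
Steady-state peak Cmax,ss = C₀·R = 9 × 4/3 ≈ 12.000 mcg/mL.
Steady-state trough Cmin,ss = Cmax,ss·f ≈ 12.000 × 0.25 ≈ 3.000 mcg/mL.
Trough 3.0 mcg/mL vs MEC 2 mcg/mL: adequate.

3.0 mcg/mL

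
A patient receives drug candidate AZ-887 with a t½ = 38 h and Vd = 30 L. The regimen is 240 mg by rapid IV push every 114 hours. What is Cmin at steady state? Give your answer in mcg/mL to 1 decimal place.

1.1 mcg/mL

The dosing interval is 3 half-lives, so f = 2^(−3) = 0.125.
At steady state, R = 1/(1 − 0.125) = 8/7.
Single-dose peak C₀ = D/Vd = 240/30 = 8 mcg/mL.
Steady-state peak Cmax,ss = C₀·R = 8 × 8/7 ≈ 9.143 mcg/mL.
Steady-state trough Cmin,ss = Cmax,ss·f ≈ 9.143 × 0.125 ≈ 1.143 mcg/mL.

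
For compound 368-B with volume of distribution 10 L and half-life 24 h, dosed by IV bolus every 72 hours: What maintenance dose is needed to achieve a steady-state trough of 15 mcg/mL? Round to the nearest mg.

τ/t½ = 72/24 ≈ 3, so f = (1/2)^(72/24) ≈ 0.125000.
Cmin,ss = (D/Vd)·f/(1−f), so D = Cmin,ss·Vd·(1−f)/f.
D = 15 × 10 × (1−f)/f ≈ 15 × 10 × 7.00000 ≈ 1050.00 mg.

1050 mg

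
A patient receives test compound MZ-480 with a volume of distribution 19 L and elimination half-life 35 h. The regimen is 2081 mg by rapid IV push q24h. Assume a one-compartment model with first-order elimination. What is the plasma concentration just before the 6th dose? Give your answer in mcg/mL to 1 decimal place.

f = (1/2)^(τ/t½) = (1/2)^(24/35) ≈ 0.6217.
C₀ = D/Vd = 2081/19 ≈ 109.526 mcg/mL.
Before the 6th dose, 5 doses have been given. Superposition: Cmin = C₀·(f + f² + … + f^5).
≈ 109.526 × (0.6217 + 0.3865 + 0.2403 + 0.1494 + 0.0929) ≈ 109.526 × 1.4908 ≈ 163.281 mcg/mL.

163.3 mcg/mL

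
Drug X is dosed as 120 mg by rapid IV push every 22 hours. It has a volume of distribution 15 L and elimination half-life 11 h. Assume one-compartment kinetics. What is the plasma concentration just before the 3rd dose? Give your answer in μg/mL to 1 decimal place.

2.5 μg/mL

f = (1/2)^(τ/t½) = (1/2)^(22/11) ≈ 0.2500.
C₀ = D/Vd = 120/15 ≈ 8.000 μg/mL.
Before the 3rd dose, 2 doses have been given. Superposition: Cmin = C₀·(f + f²).
≈ 8.000 × (0.2500 + 0.0625) ≈ 8.000 × 0.3125 ≈ 2.500 μg/mL.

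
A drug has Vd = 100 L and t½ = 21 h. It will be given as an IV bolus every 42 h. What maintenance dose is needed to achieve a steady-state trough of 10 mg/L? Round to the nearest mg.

3000 mg

τ/t½ = 42/21 ≈ 2, so f = (1/2)^(42/21) ≈ 0.250000.
Cmin,ss = (D/Vd)·f/(1−f), so D = Cmin,ss·Vd·(1−f)/f.
D = 10 × 100 × (1−f)/f ≈ 10 × 100 × 3.00000 ≈ 3000.00 mg.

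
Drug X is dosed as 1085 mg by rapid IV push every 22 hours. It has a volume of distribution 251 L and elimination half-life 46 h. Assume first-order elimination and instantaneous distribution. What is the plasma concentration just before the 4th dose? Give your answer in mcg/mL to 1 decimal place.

6.9 mcg/mL

f = (1/2)^(τ/t½) = (1/2)^(22/46) ≈ 0.7178.
C₀ = D/Vd = 1085/251 ≈ 4.323 mcg/mL.
Before the 4th dose, 3 doses have been given. Superposition: Cmin = C₀·(f + f² + … + f^3).
≈ 4.323 × (0.7178 + 0.5152 + 0.3698) ≈ 4.323 × 1.6028 ≈ 6.929 mcg/mL.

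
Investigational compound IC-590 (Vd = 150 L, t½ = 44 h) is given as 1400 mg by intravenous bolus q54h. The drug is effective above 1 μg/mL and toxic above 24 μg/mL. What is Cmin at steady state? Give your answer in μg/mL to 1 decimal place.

7.0 μg/mL

k = ln2/t½ = ln2/44 ≈ 0.015753 h⁻¹; fraction remaining f = e^(−kτ) = e^(−0.015753×54) ≈ 0.4271.
At steady state, accumulation factor R = 1/(1 − e^(−kτ)) ≈ 1.7455.
Single-dose peak C₀ = D/Vd = 1400/150 ≈ 9.333 μg/mL.
Cmax,ss = C₀/(1 − f) ≈ 9.333/0.5729 ≈ 16.291 μg/mL.
Steady-state trough Cmin,ss = Cmax,ss·f ≈ 16.291 × 0.4271 ≈ 6.958 μg/mL.
Trough 7.0 μg/mL vs MEC 1 μg/mL: adequate.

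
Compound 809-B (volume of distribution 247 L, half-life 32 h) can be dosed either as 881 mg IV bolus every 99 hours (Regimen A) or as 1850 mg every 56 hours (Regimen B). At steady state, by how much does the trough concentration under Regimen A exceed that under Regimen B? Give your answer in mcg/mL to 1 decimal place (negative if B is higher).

Regimen A: f = (1/2)^(99/32) ≈ 0.1171; Cmin,ss = (881/247)·f/(1−f) ≈ 0.473 mcg/mL.
Regimen B: f = (1/2)^(56/32) ≈ 0.2973; Cmin,ss = (1850/247)·f/(1−f) ≈ 3.169 mcg/mL.
Difference ≈ 0.473 − 3.169 ≈ -2.696 mcg/mL.

-2.7 mcg/mL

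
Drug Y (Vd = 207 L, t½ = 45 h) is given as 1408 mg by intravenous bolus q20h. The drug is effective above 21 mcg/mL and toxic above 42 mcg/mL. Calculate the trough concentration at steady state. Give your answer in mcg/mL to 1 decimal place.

18.9 mcg/mL

τ/t½ = 20/45 ≈ 0.44444, so fraction remaining f = (1/2)^(20/45) ≈ 0.7349.
Each bolus raises the concentration by D/Vd = 1408/207 ≈ 6.802 mcg/mL.
Steady-state trough Cmin,ss = C₀·f/(1−f) ≈ 6.802 × 0.7349/0.2651 ≈ 18.856 mcg/mL.
Trough 18.9 mcg/mL vs MEC 21 mcg/mL: subtherapeutic.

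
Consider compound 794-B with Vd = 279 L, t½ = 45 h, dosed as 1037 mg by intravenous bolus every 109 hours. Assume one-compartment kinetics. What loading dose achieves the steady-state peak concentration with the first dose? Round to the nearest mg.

1275 mg

f = (1/2)^(109/45) ≈ 0.186569; accumulation ratio R = 1/(1−f) ≈ 1.22936.
Loading dose to hit Cmax,ss on first dose: D_load = D_maint·R ≈ 1037 × 1.22936 ≈ 1274.85 mg.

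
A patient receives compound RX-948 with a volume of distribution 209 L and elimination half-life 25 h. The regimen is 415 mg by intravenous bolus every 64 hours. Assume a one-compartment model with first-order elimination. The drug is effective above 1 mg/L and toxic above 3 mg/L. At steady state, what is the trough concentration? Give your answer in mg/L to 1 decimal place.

τ/t½ = 64/25 ≈ 2.56, so fraction remaining f = (1/2)^(64/25) ≈ 0.1696.
At steady state, accumulation factor R = 1/(1 − e^(−kτ)) ≈ 1.2042.
Each bolus raises the concentration by D/Vd = 415/209 ≈ 1.986 mg/L.
Steady-state peak Cmax,ss = C₀·R ≈ 1.986 × 1.2042 ≈ 2.392 mg/L.
Steady-state trough Cmin,ss = Cmax,ss·f ≈ 2.392 × 0.1696 ≈ 0.406 mg/L.
Trough 0.4 mg/L vs MEC 1 mg/L: subtherapeutic.

0.4 mg/L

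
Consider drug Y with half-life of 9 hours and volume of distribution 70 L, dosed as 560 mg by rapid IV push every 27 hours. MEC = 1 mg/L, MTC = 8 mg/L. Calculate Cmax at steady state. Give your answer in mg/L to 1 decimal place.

τ = 27 h = 3 half-lives, so f = (1/2)^3 = 0.125.
At steady state, R = 1/(1 − 0.125) = 8/7.
Single-dose peak C₀ = D/Vd = 560/70 = 8 mg/L.
Steady-state peak Cmax,ss = C₀·R = 8 × 8/7 ≈ 9.143 mg/L.
Peak 9.1 mg/L vs MTC 8 mg/L: exceeds toxic threshold.

9.1 mg/L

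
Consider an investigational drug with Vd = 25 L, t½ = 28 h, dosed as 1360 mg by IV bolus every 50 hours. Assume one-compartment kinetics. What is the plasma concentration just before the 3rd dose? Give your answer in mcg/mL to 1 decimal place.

20.4 mcg/mL

f = (1/2)^(τ/t½) = (1/2)^(50/28) ≈ 0.2900.
C₀ = D/Vd = 1360/25 ≈ 54.400 mcg/mL.
Before the 3rd dose, 2 doses have been given. Superposition: Cmin = C₀·(f + f²).
≈ 54.400 × (0.2900 + 0.0841) ≈ 54.400 × 0.3741 ≈ 20.351 mcg/mL.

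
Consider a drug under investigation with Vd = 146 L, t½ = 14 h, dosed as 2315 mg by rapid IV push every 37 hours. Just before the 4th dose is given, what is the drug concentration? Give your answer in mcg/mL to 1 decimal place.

3.0 mcg/mL

f = (1/2)^(τ/t½) = (1/2)^(37/14) ≈ 0.1601.
C₀ = D/Vd = 2315/146 ≈ 15.856 mcg/mL.
Before the 4th dose, 3 doses have been given. Superposition: Cmin = C₀·(f + f² + … + f^3).
≈ 15.856 × (0.1601 + 0.0256 + 0.0041) ≈ 15.856 × 0.1898 ≈ 3.009 mcg/mL.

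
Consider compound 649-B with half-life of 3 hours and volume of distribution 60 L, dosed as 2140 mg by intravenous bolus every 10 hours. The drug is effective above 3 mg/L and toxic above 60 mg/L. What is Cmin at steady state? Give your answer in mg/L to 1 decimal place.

k = ln2/t½ = ln2/3 ≈ 0.231049 h⁻¹; fraction remaining f = e^(−kτ) = e^(−0.231049×10) ≈ 0.0992.
Accumulation ratio R = 1/(1 − f) ≈ 1/0.9008 ≈ 1.1101.
Single-dose peak C₀ = D/Vd = 2140/60 ≈ 35.667 mg/L.
Cmax,ss = C₀/(1 − f) ≈ 35.667/0.9008 ≈ 39.595 mg/L.
One interval later, Cmin,ss = Cmax,ss·e^(−kτ) ≈ 39.595 × 0.0992 ≈ 3.928 mg/L.
Trough 3.9 mg/L vs MEC 3 mg/L: adequate.

3.9 mg/L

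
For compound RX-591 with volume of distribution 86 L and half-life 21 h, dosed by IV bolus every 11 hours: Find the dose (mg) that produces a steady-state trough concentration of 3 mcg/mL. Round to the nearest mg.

113 mg

τ/t½ = 11/21 ≈ 0.52381, so f = (1/2)^(11/21) ≈ 0.695533.
Cmin,ss = (D/Vd)·f/(1−f), so D = Cmin,ss·Vd·(1−f)/f.
D = 3 × 86 × (1−f)/f ≈ 3 × 86 × 0.43775 ≈ 112.94 mg.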